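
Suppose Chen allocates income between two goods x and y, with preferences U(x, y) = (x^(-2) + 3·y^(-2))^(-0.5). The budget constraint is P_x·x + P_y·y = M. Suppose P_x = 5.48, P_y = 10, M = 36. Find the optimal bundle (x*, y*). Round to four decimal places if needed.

MU_x ∝ x^(-3), MU_y ∝ 3·y^(-3), so MRS = (1/3)·(y/x)^(3) = P_x/P_y.
Solve for the ratio: y/x = [3·P_x/P_y]^(1/3).
Substitute y = (y/x)·x into the budget: x* = M/(P_x + P_y·(y/x)).
Numerically y/x = 1.180232, so x* = 36/(5.48 + 10·1.180232) = 2.0831 and y* = 1.180232·2.0831 = 2.4585.

x* = 2.0831, y* = 2.4585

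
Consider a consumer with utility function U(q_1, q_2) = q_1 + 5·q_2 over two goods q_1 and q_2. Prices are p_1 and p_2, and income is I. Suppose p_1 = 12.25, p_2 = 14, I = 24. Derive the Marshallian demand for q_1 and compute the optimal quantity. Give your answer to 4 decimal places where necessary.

Perfect substitutes: compare marginal utility per dollar. 1/p_1 vs 5/p_2 → 0.0816 vs 0.3571.
q_2 gives more utility per dollar, so spend all income on q_2: q_2* = I/p_2, q_1* = 0.
Numerically: q_1* = 0, q_2* = 1.7143.

q_1* = 0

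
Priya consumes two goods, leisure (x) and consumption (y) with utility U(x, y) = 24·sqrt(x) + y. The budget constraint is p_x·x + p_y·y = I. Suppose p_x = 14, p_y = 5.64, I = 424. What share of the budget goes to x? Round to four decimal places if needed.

share on x = 0.7717

Utility is quasi-linear in y; the FOC for x is 12/√x = p_x/p_y.
Thus x* = (12·p_y/p_x)² — independent of I — with the rest of income spent on y.
Plugging in: x* = (12·5.64/14)² = 23.3703, y* = 17.1659.
Expenditure on x: 14·23.3703 = 327.1845; share = 0.7717.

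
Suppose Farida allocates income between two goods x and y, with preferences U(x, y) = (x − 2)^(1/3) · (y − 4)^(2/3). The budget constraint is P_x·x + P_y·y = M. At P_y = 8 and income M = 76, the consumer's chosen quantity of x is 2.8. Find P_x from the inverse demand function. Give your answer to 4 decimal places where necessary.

MRS = (1/2)·(y−4)/(x−2). Tangency with P_x/P_y gives y−4 = 2·(P_x/P_y)·(x−2).
Substituting into the budget: x* = 2 + 1/3·(M − 2·P_x − 4·P_y)/P_x, and y* = 4 + 2/3·(…)/P_y.
Set x* = 2.8 in the demand function and solve for P_x: P_x = 10.

P_x = 10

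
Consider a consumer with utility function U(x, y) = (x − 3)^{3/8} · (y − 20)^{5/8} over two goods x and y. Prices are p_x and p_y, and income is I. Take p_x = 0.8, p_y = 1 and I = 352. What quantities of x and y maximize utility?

MRS = (3/5)·(y−20)/(x−3). Tangency with p_x/p_y gives y−20 = (5/3)·(p_x/p_y)·(x−3).
After buying the subsistence bundle (3, 20), a share 0.375 of the remaining income goes to x: x* = 3 + 0.375·(I − 3p_x − 20p_y)/p_x.
Discretionary income = 352 − 3·0.8 − 20·1 = 329.6; x* = 3 + 0.375·329.6/0.8 = 157.5; y* = 20 + 0.625·329.6/1 = 226.

x* = 157.5, y* = 226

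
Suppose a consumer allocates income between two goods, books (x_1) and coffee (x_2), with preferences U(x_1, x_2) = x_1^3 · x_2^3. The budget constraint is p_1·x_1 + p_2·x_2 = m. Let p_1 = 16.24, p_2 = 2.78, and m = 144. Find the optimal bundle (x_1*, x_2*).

MU_x_1/MU_x_2 = (3·x_2)/(3·x_1); tangency sets this equal to p_1/p_2.
Rearranging, p_2·x_2 = p_1·x_1. Substituting into the budget gives p_1·x_1·(1 + 1) = m.
Demand: x_1*(p_1,p_2,m) = 0.5·m/p_1 and x_2* = 0.5·m/p_2.
At p_1=16.24, p_2=2.78, m=144: x_1* = 0.5·144/16.24 = 4.4335, x_2* = 25.8993.

x_1* = 4.4335, x_2* = 25.8993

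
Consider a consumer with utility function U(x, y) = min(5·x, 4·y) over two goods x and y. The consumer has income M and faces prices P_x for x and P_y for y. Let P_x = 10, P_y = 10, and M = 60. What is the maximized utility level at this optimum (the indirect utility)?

V = 13.3333

Leontief preferences: the optimum is at the kink where x/4 = y/5, i.e. y = (5/4)·x.
Budget: P_x·x + P_y·(5/4)·x = M, so (4·P_x + 5·P_y)·x = 4·M.
Demand: x*(P_x,P_y,M) = 4·M/(4·P_x + 5·P_y), y* = 5·M/(4·P_x + 5·P_y).
Here 4·10 + 5·10 = 90, giving x* = 2.6667 and y* = 3.3333.
Utility at the optimum: U(2.6667, 3.3333) = 13.3333.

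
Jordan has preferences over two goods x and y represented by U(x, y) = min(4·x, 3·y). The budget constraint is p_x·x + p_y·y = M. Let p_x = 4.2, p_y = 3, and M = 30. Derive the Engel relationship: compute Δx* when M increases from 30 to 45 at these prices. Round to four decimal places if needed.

Leontief preferences: the optimum is at the kink where x/3 = y/4, i.e. y = (4/3)·x.
Budget: p_x·x + p_y·(4/3)·x = M, so (3·p_x + 4·p_y)·x = 3·M.
Demand: x*(p_x,p_y,M) = 3·M/(3·p_x + 4·p_y), y* = 4·M/(3·p_x + 4·p_y).
Here 3·4.2 + 4·3 = 24.6, giving x* = 3.6585.
At M' = 45: x* = 5.4878. Change: 5.4878 − 3.6585 = 1.8293.

Δx* = 1.8293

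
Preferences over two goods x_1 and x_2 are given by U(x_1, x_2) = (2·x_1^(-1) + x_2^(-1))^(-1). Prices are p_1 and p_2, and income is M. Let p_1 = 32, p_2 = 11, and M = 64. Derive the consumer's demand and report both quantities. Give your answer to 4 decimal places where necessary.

Substitute x_2 = (x_2/x_1)·x_1 into the budget: x_1* = M/(p_1 + p_2·(x_2/x_1)).
Numerically x_2/x_1 = 1.206045, so x_1* = 64/(32 + 11·1.206045) = 1.4138 and x_2* = 1.206045·1.4138 = 1.7052.

x_1* = 1.4138, x_2* = 1.7052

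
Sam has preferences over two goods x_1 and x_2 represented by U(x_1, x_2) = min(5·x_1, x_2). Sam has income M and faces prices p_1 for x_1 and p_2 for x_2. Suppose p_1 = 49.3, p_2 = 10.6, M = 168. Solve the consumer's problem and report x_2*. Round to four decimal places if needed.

Demand: x_1*(p_1,p_2,M) = M/(p_1 + 5·p_2), x_2* = 5·M/(p_1 + 5·p_2).
Here 49.3 + 5·10.6 = 102.3, giving x_2* = 8.2111.

x_2* = 8.2111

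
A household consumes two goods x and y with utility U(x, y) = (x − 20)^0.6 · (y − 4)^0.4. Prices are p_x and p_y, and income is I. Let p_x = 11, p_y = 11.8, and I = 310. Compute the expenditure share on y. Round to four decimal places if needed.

Let x' = x−20, y' = y−4. MRS = (3/2)·y'/x' = p_x/p_y.
After buying the subsistence bundle (20, 4), a share 0.6 of the remaining income goes to x: x* = 20 + 0.6·(I − 20p_x − 4p_y)/p_x.
Discretionary income = 310 − 20·11 − 4·11.8 = 42.8; x* = 20 + 0.6·42.8/11 = 22.3345; y* = 4 + 0.4·42.8/11.8 = 5.4508.
Expenditure on y: 11.8·5.4508 = 64.32; share = 0.2075.

share on y = 0.2075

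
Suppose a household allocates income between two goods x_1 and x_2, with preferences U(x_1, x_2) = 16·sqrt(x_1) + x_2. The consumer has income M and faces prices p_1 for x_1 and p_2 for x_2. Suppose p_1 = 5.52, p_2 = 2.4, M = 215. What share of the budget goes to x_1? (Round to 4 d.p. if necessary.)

share on x_1 = 0.3106

Utility is quasi-linear in x_2; the FOC for x_1 is 8/√x_1 = p_1/p_2.
Thus x_1* = (8·p_2/p_1)² — independent of M — with the rest of income spent on x_2.
Plugging in: x_1* = (8·2.4/5.52)² = 12.0983, x_2* = 61.7572.
Expenditure on x_1: 5.52·12.0983 = 66.7826; share = 0.3106.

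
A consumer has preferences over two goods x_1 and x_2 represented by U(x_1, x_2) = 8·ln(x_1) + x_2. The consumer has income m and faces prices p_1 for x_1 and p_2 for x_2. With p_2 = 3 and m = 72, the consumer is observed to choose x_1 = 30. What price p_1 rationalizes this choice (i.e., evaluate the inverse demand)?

MU_x_1 = 8/x_1, MU_x_2 = 1. Tangency: 8/x_1 = p_1/p_2.
So x_1*(p_1,p_2) = 8·p_2/p_1, independent of income; and x_2* = (m − 8·p_2)/p_2.
Set x_1* = 30 in the demand function and solve for p_1: p_1 = 0.8.

p_1 = 0.8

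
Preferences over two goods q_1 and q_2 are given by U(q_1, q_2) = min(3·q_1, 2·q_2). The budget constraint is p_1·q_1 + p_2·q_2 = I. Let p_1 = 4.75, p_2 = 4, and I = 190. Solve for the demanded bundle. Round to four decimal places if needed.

q_1* = 17.6744, q_2* = 26.5116

Demand: q_1*(p_1,p_2,I) = 2·I/(2·p_1 + 3·p_2), q_2* = 3·I/(2·p_1 + 3·p_2).
Here 2·4.75 + 3·4 = 21.5, giving q_1* = 17.6744 and q_2* = 26.5116.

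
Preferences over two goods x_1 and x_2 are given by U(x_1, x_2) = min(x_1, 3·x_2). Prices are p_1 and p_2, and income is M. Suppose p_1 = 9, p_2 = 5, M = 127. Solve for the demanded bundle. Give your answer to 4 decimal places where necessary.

Leontief preferences: the optimum is at the kink where x_1/3 = x_2/1, i.e. x_2 = (1/3)·x_1.
Budget: p_1·x_1 + p_2·(1/3)·x_1 = M, so (3·p_1 + p_2)·x_1 = 3·M.
Demand: x_1*(p_1,p_2,M) = 3·M/(3·p_1 + p_2), x_2* = M/(3·p_1 + p_2).
Here 3·9 + 5 = 32, giving x_1* = 11.9062 and x_2* = 3.9688.

x_1* = 11.9062, x_2* = 3.9688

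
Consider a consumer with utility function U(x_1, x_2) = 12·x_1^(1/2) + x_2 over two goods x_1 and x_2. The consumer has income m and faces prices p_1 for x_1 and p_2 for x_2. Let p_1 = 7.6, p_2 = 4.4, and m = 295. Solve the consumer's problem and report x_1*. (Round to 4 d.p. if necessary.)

Utility is quasi-linear in x_2; the FOC for x_1 is 6/√x_1 = p_1/p_2.
Solve: √x_1 = 6·p_2/p_1, so x_1*(p_1,p_2) = (6·p_2/p_1)², and x_2* = (m − p_1·x_1*)/p_2.
Plugging in: x_1* = (6·4.4/7.6)² = 12.0665.

x_1* = 12.0665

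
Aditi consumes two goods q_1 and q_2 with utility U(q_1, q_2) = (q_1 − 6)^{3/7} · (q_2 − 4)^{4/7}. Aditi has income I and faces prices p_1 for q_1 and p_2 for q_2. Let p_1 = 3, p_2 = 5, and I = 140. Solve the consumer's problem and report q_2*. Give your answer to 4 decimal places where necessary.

q_2* = 15.6571

This is Cobb-Douglas in (q_1−6, q_2−4): tangency gives 3/7·p_2·(q_2−4) = 4/7·p_1·(q_1−6).
After buying the subsistence bundle (6, 4), a share 3/7 of the remaining income goes to q_1: q_1* = 6 + 3/7·(I − 6p_1 − 4p_2)/p_1.
Discretionary income = 140 − 6·3 − 4·5 = 102; q_2* = 4 + 4/7·102/5 = 15.6571.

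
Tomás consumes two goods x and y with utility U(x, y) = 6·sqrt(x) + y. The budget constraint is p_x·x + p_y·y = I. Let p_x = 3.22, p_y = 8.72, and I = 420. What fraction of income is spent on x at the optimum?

share on x = 0.506

Utility is quasi-linear in y; the FOC for x is 3/√x = p_x/p_y.
Thus x* = (3·p_y/p_x)² — independent of I — with the rest of income spent on y.
Plugging in: x* = (3·8.72/3.22)² = 66.003, y* = 23.7925.
Expenditure on x: 3.22·66.003 = 212.5297; share = 0.506.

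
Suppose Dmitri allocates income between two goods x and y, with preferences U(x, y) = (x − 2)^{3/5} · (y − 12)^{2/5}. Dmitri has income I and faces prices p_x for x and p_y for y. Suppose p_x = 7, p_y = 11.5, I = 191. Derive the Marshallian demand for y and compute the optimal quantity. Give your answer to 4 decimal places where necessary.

MRS = (3/2)·(y−12)/(x−2). Tangency with p_x/p_y gives y−12 = (2/3)·(p_x/p_y)·(x−2).
Substituting into the budget: x* = 2 + 0.6·(I − 2·p_x − 12·p_y)/p_x, and y* = 12 + 0.4·(…)/p_y.
Discretionary income = 191 − 2·7 − 12·11.5 = 39; y* = 12 + 0.4·39/11.5 = 13.3565.

y* = 13.3565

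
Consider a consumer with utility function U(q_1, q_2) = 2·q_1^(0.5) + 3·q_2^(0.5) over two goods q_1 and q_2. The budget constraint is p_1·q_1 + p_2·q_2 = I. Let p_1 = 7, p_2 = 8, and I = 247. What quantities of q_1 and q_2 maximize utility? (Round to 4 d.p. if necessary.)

From the CES first-order condition, (2/3)·(q_2/q_1)^(0.5) = p_1/p_2.
Hence q_2/q_1 = ((3/2)·p_1/p_2)^(1/(0.5)), i.e. raised to the 2 power.
With the ratio pinned down, the budget gives q_1* = I/(p_1 + p_2·(q_2/q_1)) and q_2* = (q_2/q_1)·q_1*.
Numerically q_2/q_1 = 1.722656, so q_1* = 247/(7 + 8·1.722656) = 11.8857 and q_2* = 1.722656·11.8857 = 20.475.

q_1* = 11.8857, q_2* = 20.475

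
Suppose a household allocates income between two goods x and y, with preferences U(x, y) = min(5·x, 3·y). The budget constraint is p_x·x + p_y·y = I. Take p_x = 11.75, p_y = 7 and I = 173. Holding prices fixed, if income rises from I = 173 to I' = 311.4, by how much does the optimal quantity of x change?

Leontief preferences: the optimum is at the kink where x/3 = y/5, i.e. y = (5/3)·x.
Budget: p_x·x + p_y·(5/3)·x = I, so (3·p_x + 5·p_y)·x = 3·I.
Demand: x*(p_x,p_y,I) = 3·I/(3·p_x + 5·p_y), y* = 5·I/(3·p_x + 5·p_y).
Here 3·11.75 + 5·7 = 70.25, giving x* = 7.3879.
At I' = 311.4: x* = 13.2982. Change: 13.2982 − 7.3879 = 5.9103.

Δx* = 5.9103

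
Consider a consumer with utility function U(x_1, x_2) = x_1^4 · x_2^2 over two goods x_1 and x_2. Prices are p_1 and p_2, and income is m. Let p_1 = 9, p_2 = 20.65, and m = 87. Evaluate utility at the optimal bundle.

MU_x_1/MU_x_2 = (4·x_2)/(2·x_1); tangency sets this equal to p_1/p_2.
So 4·p_2·x_2 = 2·p_1·x_1; combined with the budget, a share 2/3 of income goes to x_1.
Demand: x_1*(p_1,p_2,m) = 2/3·m/p_1 and x_2* = 1/3·m/p_2.
At p_1=9, p_2=20.65, m=87: x_1* = 2/3·87/9 = 6.4444, x_2* = 1.4044.
Utility at the optimum: U(6.4444, 1.4044) = 3401.7142.

V = 3401.7142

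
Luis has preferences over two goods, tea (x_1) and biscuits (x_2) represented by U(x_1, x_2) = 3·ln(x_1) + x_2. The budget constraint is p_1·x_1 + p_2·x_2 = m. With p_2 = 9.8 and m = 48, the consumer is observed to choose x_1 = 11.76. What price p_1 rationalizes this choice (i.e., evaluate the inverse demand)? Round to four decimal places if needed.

Set MRS = p_1/p_2: (3/x_1)/1 = p_1/p_2.
So x_1*(p_1,p_2) = 3·p_2/p_1, independent of income; and x_2* = (m − 3·p_2)/p_2.
Set x_1* = 11.76 in the demand function and solve for p_1: p_1 = 2.5.

p_1 = 2.5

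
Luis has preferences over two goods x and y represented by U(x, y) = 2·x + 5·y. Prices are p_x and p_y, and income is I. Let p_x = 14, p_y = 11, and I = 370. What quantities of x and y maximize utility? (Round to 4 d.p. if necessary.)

y gives more utility per dollar, so spend all income on y: y* = I/p_y, x* = 0.
Numerically: x* = 0, y* = 33.6364.

x* = 0, y* = 33.6364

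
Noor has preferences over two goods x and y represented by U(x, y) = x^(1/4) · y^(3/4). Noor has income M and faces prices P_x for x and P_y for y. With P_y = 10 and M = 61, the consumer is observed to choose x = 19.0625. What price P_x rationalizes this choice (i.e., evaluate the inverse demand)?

The MRS is (1/3)·y/x. Set MRS = P_x/P_y.
Rearranging, P_y·y = 3·P_x·x. Substituting into the budget gives P_x·x·(1 + 3) = M.
Demand: x*(P_x,P_y,M) = 0.25·M/P_x and y* = 0.75·M/P_y.
Set x* = 19.0625 in the demand function and solve for P_x: P_x = 0.8.

P_x = 0.8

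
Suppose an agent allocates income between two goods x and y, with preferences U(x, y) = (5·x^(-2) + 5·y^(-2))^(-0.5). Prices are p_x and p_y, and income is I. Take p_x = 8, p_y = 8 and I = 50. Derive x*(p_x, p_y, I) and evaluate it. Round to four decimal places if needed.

With the ratio pinned down, the budget gives x* = I/(p_x + p_y·(y/x)) and y* = (y/x)·x*.
Numerically y/x = 1, so x* = 50/(8 + 8·1) = 3.125.

x* = 3.125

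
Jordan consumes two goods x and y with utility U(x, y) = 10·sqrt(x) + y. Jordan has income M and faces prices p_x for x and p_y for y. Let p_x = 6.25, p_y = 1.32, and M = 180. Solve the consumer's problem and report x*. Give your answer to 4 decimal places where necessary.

MU_x = 5/√x, MU_y = 1. Tangency: 5/√x = p_x/p_y.
Solve: √x = 5·p_y/p_x, so x*(p_x,p_y) = (5·p_y/p_x)², and y* = (M − p_x·x*)/p_y.
Plugging in: x* = (5·1.32/6.25)² = 1.1151.

x* = 1.1151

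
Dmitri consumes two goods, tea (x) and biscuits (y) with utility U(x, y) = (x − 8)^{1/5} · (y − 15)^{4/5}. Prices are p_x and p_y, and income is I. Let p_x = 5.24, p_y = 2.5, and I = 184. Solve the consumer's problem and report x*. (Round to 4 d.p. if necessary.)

This is Cobb-Douglas in (x−8, y−15): tangency gives 0.2·p_y·(y−15) = 0.8·p_x·(x−8).
After buying the subsistence bundle (8, 15), a share 0.2 of the remaining income goes to x: x* = 8 + 0.2·(I − 8p_x − 15p_y)/p_x.
Discretionary income = 184 − 8·5.24 − 15·2.5 = 104.58; x* = 8 + 0.2·104.58/5.24 = 11.9916.

x* = 11.9916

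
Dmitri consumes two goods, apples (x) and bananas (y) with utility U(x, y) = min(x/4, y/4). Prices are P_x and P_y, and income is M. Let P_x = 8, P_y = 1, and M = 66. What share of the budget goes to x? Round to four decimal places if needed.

Leontief preferences: the optimum is at the kink where x/4 = y/4, i.e. y = x.
Budget: P_x·x + P_y·x = M, so (4·P_x + 4·P_y)·x = 4·M.
Demand: x*(P_x,P_y,M) = 4·M/(4·P_x + 4·P_y), y* = 4·M/(4·P_x + 4·P_y).
Here 4·8 + 4·1 = 36, giving x* = 7.3333 and y* = 7.3333.
Expenditure on x: 8·7.3333 = 58.6667; share = 0.8889.

share on x = 0.8889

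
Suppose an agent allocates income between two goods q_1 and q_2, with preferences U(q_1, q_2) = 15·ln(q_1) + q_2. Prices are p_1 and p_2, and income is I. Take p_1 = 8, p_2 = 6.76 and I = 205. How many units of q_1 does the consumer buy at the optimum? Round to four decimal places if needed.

MU_q_1 = 15/q_1, MU_q_2 = 1. Tangency: 15/q_1 = p_1/p_2.
So q_1*(p_1,p_2) = 15·p_2/p_1, independent of income; and q_2* = (I − 15·p_2)/p_2.
At the given prices: q_1* = 15·6.76/8 = 12.675.

q_1* = 12.675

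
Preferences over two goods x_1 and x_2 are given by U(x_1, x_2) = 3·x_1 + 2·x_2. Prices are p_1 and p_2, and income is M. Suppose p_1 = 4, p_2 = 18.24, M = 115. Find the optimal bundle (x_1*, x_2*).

Linear utility — the consumer picks whichever good has higher MU/price: 3/4 = 0.75 vs 2/18.24 = 0.1096.
x_1 gives more utility per dollar, so spend all income on x_1: x_1* = M/p_1, x_2* = 0.
Numerically: x_1* = 28.75, x_2* = 0.

x_1* = 28.75, x_2* = 0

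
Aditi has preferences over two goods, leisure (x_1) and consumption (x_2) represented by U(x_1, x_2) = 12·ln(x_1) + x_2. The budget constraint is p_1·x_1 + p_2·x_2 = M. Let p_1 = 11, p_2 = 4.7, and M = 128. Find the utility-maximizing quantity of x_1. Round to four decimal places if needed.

x_1* = 5.1273

MU_x_1 = 12/x_1, MU_x_2 = 1. Tangency: 12/x_1 = p_1/p_2.
So x_1*(p_1,p_2) = 12·p_2/p_1, independent of income; and x_2* = (M − 12·p_2)/p_2.
At the given prices: x_1* = 12·4.7/11 = 5.1273.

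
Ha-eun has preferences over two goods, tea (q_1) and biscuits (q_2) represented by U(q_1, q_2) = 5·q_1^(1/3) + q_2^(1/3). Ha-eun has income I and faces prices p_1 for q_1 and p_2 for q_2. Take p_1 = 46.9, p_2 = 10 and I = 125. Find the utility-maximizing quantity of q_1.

q_1* = 2.2328

MU_q_1 ∝ 5·q_1^(-2/3), MU_q_2 ∝ q_2^(-2/3), so MRS = 5·(q_2/q_1)^(2/3) = p_1/p_2.
Solve for the ratio: q_2/q_1 = [(1/5)·p_1/p_2]^(1.5).
With the ratio pinned down, the budget gives q_1* = I/(p_1 + p_2·(q_2/q_1)) and q_2* = (q_2/q_1)·q_1*.
Numerically q_2/q_1 = 0.908457, so q_1* = 125/(46.9 + 10·0.908457) = 2.2328.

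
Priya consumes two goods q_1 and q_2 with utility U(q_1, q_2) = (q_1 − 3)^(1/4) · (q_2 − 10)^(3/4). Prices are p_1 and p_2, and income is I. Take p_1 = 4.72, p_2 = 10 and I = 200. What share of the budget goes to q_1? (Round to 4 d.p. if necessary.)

share on q_1 = 0.1781

Substituting into the budget: q_1* = 3 + 0.25·(I − 3·p_1 − 10·p_2)/p_1, and q_2* = 10 + 0.75·(…)/p_2.
Discretionary income = 200 − 3·4.72 − 10·10 = 85.84; q_1* = 3 + 0.25·85.84/4.72 = 7.5466; q_2* = 10 + 0.75·85.84/10 = 16.438.
Expenditure on q_1: 4.72·7.5466 = 35.62; share = 0.1781.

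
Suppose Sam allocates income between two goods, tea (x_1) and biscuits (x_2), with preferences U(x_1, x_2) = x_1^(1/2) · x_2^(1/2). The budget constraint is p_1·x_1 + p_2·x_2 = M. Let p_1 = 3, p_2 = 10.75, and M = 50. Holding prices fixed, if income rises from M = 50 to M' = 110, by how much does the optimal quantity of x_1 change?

Δx_1* = 10

Demand: x_1*(p_1,p_2,M) = 0.5·M/p_1 and x_2* = 0.5·M/p_2.
At p_1=3, p_2=10.75, M=50: x_1* = 0.5·50/3 = 8.3333.
At M' = 110: x_1* = 18.3333. Change: 18.3333 − 8.3333 = 10.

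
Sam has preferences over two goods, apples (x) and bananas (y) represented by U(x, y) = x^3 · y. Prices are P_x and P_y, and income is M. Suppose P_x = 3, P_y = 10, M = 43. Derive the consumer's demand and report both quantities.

x* = 10.75, y* = 1.075

MU_x/MU_y = (3·y)/(x); tangency sets this equal to P_x/P_y.
Rearranging, P_y·y = (1/3)·P_x·x. Substituting into the budget gives P_x·x·(1 + (1/3)) = M.
Demand: x*(P_x,P_y,M) = 0.75·M/P_x and y* = 0.25·M/P_y.
At P_x=3, P_y=10, M=43: x* = 0.75·43/3 = 10.75, y* = 1.075.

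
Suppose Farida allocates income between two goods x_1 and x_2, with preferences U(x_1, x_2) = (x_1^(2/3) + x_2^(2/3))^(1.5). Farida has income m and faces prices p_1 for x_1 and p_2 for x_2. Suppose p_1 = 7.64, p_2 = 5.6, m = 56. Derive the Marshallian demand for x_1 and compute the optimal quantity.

MRS = MU_x_1/MU_x_2 = (x_2/x_1)^(1/3). Set equal to p_1/p_2.
Hence x_2/x_1 = (p_1/p_2)^(1/(1/3)), i.e. raised to the 3 power.
With the ratio pinned down, the budget gives x_1* = m/(p_1 + p_2·(x_2/x_1)) and x_2* = (x_2/x_1)·x_1*.
Numerically x_2/x_1 = 2.539312, so x_1* = 56/(7.64 + 5.6·2.539312) = 2.5617.

x_1* = 2.5617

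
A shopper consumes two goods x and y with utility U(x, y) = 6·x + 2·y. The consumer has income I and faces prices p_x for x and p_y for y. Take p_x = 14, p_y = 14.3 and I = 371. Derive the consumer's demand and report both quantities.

Numerically: x* = 26.5, y* = 0.

x* = 26.5, y* = 0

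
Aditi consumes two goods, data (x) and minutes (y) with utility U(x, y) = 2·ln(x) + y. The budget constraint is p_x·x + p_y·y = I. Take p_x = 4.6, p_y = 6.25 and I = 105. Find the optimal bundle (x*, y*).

x* = 2.7174, y* = 14.8

MU_x = 2/x, MU_y = 1. Tangency: 2/x = p_x/p_y.
So x*(p_x,p_y) = 2·p_y/p_x, independent of income; and y* = (I − 2·p_y)/p_y.
At the given prices: x* = 2·6.25/4.6 = 2.7174, and y* = 14.8.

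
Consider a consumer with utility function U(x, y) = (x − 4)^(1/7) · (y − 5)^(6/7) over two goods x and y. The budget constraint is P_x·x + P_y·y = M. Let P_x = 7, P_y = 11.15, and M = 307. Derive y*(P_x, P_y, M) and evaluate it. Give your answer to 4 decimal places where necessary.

Let x' = x−4, y' = y−5. MRS = (1/6)·y'/x' = P_x/P_y.
Substituting into the budget: x* = 4 + 1/7·(M − 4·P_x − 5·P_y)/P_x, and y* = 5 + 6/7·(…)/P_y.
Discretionary income = 307 − 4·7 − 5·11.15 = 223.25; y* = 5 + 6/7·223.25/11.15 = 22.1621.

y* = 22.1621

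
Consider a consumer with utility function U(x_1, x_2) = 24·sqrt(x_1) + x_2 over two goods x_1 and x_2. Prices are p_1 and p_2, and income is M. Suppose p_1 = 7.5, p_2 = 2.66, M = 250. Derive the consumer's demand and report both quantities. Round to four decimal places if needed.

x_1* = 18.1135, x_2* = 42.913

MU_x_1 = 12/√x_1, MU_x_2 = 1. Tangency: 12/√x_1 = p_1/p_2.
Solve: √x_1 = 12·p_2/p_1, so x_1*(p_1,p_2) = (12·p_2/p_1)², and x_2* = (M − p_1·x_1*)/p_2.
Plugging in: x_1* = (12·2.66/7.5)² = 18.1135, x_2* = 42.913.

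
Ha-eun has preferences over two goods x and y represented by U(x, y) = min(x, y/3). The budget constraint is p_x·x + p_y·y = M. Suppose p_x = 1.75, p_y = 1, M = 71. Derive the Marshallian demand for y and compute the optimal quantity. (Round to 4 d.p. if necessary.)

y* = 44.8421

With perfect complements, no substitution: consume in ratio x:y = 1:3.
Budget: p_x·x + p_y·3·x = M, so (p_x + 3·p_y)·x = M.
Demand: x*(p_x,p_y,M) = M/(p_x + 3·p_y), y* = 3·M/(p_x + 3·p_y).
Here 1.75 + 3·1 = 4.75, giving y* = 44.8421.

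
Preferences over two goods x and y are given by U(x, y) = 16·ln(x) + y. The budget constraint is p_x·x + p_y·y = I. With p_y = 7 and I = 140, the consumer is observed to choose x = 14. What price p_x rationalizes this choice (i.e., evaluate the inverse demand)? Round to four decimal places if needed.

MU_x = 16/x, MU_y = 1. Tangency: 16/x = p_x/p_y.
So x*(p_x,p_y) = 16·p_y/p_x, independent of income; and y* = (I − 16·p_y)/p_y.
Set x* = 14 in the demand function and solve for p_x: p_x = 8.

p_x = 8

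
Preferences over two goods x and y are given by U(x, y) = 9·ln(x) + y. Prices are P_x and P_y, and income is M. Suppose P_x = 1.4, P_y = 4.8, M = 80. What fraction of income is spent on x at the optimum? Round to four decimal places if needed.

MU_x = 9/x, MU_y = 1. Tangency: 9/x = P_x/P_y.
So x*(P_x,P_y) = 9·P_y/P_x, independent of income; and y* = (M − 9·P_y)/P_y.
At the given prices: x* = 9·4.8/1.4 = 30.8571, and y* = 7.6667.
Expenditure on x: 1.4·30.8571 = 43.2; share = 0.54.

share on x = 0.54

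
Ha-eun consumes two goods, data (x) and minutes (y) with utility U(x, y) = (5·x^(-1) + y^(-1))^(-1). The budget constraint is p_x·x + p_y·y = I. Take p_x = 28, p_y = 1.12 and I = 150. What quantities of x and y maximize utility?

MU_x ∝ 5·x^(-2), MU_y ∝ y^(-2), so MRS = 5·(y/x)^(2) = p_x/p_y.
Hence y/x = ((1/5)·p_x/p_y)^(1/(2)), i.e. raised to the 0.5 power.
With the ratio pinned down, the budget gives x* = I/(p_x + p_y·(y/x)) and y* = (y/x)·x*.
Numerically y/x = 2.236068, so x* = 150/(28 + 1.12·2.236068) = 4.9173 and y* = 2.236068·4.9173 = 10.9955.

x* = 4.9173, y* = 10.9955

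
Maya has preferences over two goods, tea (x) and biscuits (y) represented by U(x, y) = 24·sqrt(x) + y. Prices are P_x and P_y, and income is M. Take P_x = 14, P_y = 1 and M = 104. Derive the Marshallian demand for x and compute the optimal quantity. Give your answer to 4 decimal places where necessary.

x* = 0.7347

Plugging in: x* = (12·1/14)² = 0.7347.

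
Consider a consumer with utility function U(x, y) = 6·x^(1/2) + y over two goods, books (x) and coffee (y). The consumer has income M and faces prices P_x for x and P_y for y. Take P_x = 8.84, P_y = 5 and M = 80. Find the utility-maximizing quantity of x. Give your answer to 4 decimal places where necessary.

Utility is quasi-linear in y; the FOC for x is 3/√x = P_x/P_y.
Solve: √x = 3·P_y/P_x, so x*(P_x,P_y) = (3·P_y/P_x)², and y* = (M − P_x·x*)/P_y.
Plugging in: x* = (3·5/8.84)² = 2.8792.

x* = 2.8792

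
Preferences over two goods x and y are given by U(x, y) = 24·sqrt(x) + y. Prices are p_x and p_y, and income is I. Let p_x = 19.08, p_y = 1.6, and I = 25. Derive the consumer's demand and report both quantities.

Set MRS = p_x/p_y: 12·x^(−1/2) = p_x/p_y.
Thus x* = (12·p_y/p_x)² — independent of I — with the rest of income spent on y.
Plugging in: x* = (12·1.6/19.08)² = 1.0126, y* = 3.5495.

x* = 1.0126, y* = 3.5495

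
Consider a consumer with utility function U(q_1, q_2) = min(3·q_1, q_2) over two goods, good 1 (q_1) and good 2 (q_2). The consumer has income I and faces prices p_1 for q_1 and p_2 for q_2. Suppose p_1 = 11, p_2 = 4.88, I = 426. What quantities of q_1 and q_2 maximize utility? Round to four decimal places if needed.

Leontief preferences: the optimum is at the kink where q_1/1 = q_2/3, i.e. q_2 = 3·q_1.
Budget: p_1·q_1 + p_2·3·q_1 = I, so (p_1 + 3·p_2)·q_1 = I.
Demand: q_1*(p_1,p_2,I) = I/(p_1 + 3·p_2), q_2* = 3·I/(p_1 + 3·p_2).
Here 11 + 3·4.88 = 25.64, giving q_1* = 16.6147 and q_2* = 49.844.

q_1* = 16.6147, q_2* = 49.844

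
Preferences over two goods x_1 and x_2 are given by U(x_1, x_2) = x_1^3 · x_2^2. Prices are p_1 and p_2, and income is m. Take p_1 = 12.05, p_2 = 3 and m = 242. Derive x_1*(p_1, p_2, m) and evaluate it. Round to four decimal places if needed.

x_1* = 12.0498

Tangency: MRS = (3/2)·x_2/x_1 = p_1/p_2.
Rearranging, p_2·x_2 = (2/3)·p_1·x_1. Substituting into the budget gives p_1·x_1·(1 + (2/3)) = m.
Demand: x_1*(p_1,p_2,m) = 0.6·m/p_1 and x_2* = 0.4·m/p_2.
At p_1=12.05, p_2=3, m=242: x_1* = 0.6·242/12.05 = 12.0498.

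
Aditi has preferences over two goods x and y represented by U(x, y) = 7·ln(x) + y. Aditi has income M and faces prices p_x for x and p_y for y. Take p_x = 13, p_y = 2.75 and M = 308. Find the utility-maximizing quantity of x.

x* = 1.4808

So x*(p_x,p_y) = 7·p_y/p_x, independent of income; and y* = (M − 7·p_y)/p_y.
At the given prices: x* = 7·2.75/13 = 1.4808.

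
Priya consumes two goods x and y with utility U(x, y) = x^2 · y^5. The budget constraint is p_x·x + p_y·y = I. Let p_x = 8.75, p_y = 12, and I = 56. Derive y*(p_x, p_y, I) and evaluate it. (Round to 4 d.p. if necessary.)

y* = 3.3333

MU_x/MU_y = (2·y)/(5·x); tangency sets this equal to p_x/p_y.
Rearranging, p_y·y = (5/2)·p_x·x. Substituting into the budget gives p_x·x·(1 + (5/2)) = I.
Demand: x*(p_x,p_y,I) = 2/7·I/p_x and y* = 5/7·I/p_y.
At p_x=8.75, p_y=12, I=56: y* = 5/7·56/12 = 3.3333.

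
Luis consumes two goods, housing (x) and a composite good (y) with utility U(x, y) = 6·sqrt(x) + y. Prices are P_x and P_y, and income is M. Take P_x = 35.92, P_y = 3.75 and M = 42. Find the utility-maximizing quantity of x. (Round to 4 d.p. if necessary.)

Utility is quasi-linear in y; the FOC for x is 3/√x = P_x/P_y.
Solve: √x = 3·P_y/P_x, so x*(P_x,P_y) = (3·P_y/P_x)², and y* = (M − P_x·x*)/P_y.
Plugging in: x* = (3·3.75/35.92)² = 0.0981.

x* = 0.0981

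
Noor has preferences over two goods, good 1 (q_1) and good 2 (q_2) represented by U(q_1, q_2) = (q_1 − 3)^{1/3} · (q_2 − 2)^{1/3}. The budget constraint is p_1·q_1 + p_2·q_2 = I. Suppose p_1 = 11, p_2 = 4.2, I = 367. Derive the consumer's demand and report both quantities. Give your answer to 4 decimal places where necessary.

q_1* = 17.8, q_2* = 40.7619

Let q_1' = q_1−3, q_2' = q_2−2. MRS = q_2'/q_1' = p_1/p_2.
Substituting into the budget: q_1* = 3 + 0.5·(I − 3·p_1 − 2·p_2)/p_1, and q_2* = 2 + 0.5·(…)/p_2.
Discretionary income = 367 − 3·11 − 2·4.2 = 325.6; q_1* = 3 + 0.5·325.6/11 = 17.8; q_2* = 2 + 0.5·325.6/4.2 = 40.7619.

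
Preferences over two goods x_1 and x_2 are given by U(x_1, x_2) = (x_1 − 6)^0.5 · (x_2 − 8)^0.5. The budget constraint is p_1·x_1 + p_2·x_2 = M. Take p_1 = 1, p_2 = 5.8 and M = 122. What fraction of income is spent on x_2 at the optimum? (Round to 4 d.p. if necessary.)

Discretionary income = 122 − 6·1 − 8·5.8 = 69.6; x_1* = 6 + 0.5·69.6/1 = 40.8; x_2* = 8 + 0.5·69.6/5.8 = 14.
Expenditure on x_2: 5.8·14 = 81.2; share = 0.6656.

share on x_2 = 0.6656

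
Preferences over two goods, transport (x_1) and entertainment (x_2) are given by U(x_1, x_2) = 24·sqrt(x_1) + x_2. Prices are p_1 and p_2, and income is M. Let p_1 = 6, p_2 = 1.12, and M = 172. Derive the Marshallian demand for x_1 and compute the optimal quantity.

Utility is quasi-linear in x_2; the FOC for x_1 is 12/√x_1 = p_1/p_2.
Thus x_1* = (12·p_2/p_1)² — independent of M — with the rest of income spent on x_2.
Plugging in: x_1* = (12·1.12/6)² = 5.0176.

x_1* = 5.0176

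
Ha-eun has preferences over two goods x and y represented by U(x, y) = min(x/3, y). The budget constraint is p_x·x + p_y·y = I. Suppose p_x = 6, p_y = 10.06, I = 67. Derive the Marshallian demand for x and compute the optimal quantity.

With perfect complements, no substitution: consume in ratio x:y = 3:1.
Budget: p_x·x + p_y·(1/3)·x = I, so (3·p_x + p_y)·x = 3·I.
Demand: x*(p_x,p_y,I) = 3·I/(3·p_x + p_y), y* = I/(3·p_x + p_y).
Here 3·6 + 10.06 = 28.06, giving x* = 7.1632.

x* = 7.1632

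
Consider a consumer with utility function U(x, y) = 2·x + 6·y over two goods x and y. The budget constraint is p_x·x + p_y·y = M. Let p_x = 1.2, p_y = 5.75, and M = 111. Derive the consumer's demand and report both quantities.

x* = 92.5, y* = 0

Perfect substitutes: compare marginal utility per dollar. 2/p_x vs 6/p_y → 1.6667 vs 1.0435.
x gives more utility per dollar, so spend all income on x: x* = M/p_x, y* = 0.
Numerically: x* = 92.5, y* = 0.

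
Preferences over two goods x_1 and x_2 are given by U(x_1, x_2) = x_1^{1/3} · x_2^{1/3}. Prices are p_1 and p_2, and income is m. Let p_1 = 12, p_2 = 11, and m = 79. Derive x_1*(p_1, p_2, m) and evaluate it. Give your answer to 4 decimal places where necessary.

x_1* = 3.2917

The MRS is x_2/x_1. Set MRS = p_1/p_2.
Rearranging, p_2·x_2 = p_1·x_1. Substituting into the budget gives p_1·x_1·(1 + 1) = m.
Demand: x_1*(p_1,p_2,m) = 0.5·m/p_1 and x_2* = 0.5·m/p_2.
At p_1=12, p_2=11, m=79: x_1* = 0.5·79/12 = 3.2917.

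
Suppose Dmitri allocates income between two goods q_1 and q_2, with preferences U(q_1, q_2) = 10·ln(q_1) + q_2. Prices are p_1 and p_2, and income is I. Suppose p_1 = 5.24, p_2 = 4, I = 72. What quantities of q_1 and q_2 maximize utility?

q_1* = 7.6336, q_2* = 8

Set MRS = p_1/p_2: (10/q_1)/1 = p_1/p_2.
So q_1*(p_1,p_2) = 10·p_2/p_1, independent of income; and q_2* = (I − 10·p_2)/p_2.
At the given prices: q_1* = 10·4/5.24 = 7.6336, and q_2* = 8.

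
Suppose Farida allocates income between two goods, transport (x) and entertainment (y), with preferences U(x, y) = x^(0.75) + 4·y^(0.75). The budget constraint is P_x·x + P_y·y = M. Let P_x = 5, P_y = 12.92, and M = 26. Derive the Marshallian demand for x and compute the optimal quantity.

MU_x ∝ x^(-0.25), MU_y ∝ 4·y^(-0.25), so MRS = (1/4)·(y/x)^(0.25) = P_x/P_y.
Hence y/x = (4·P_x/P_y)^(1/(0.25)), i.e. raised to the 4 power.
Substitute y = (y/x)·x into the budget: x* = M/(P_x + P_y·(y/x)).
Numerically y/x = 5.742089, so x* = 26/(5 + 12.92·5.742089) = 0.3283.

x* = 0.3283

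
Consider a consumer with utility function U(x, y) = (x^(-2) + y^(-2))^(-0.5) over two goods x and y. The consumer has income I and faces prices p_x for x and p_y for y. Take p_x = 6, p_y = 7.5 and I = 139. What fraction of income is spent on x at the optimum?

Substitute y = (y/x)·x into the budget: x* = I/(p_x + p_y·(y/x)).
Numerically y/x = 0.928318, so x* = 139/(6 + 7.5·0.928318) = 10.7233 and y* = 0.928318·10.7233 = 9.9547.
Expenditure on x: 6·10.7233 = 64.34; share = 0.4629.

share on x = 0.4629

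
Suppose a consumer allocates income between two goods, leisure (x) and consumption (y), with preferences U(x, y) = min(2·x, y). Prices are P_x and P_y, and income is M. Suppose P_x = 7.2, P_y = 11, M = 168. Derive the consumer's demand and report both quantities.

With perfect complements, no substitution: consume in ratio x:y = 1:2.
Budget: P_x·x + P_y·2·x = M, so (P_x + 2·P_y)·x = M.
Demand: x*(P_x,P_y,M) = M/(P_x + 2·P_y), y* = 2·M/(P_x + 2·P_y).
Here 7.2 + 2·11 = 29.2, giving x* = 5.7534 and y* = 11.5068.

x* = 5.7534, y* = 11.5068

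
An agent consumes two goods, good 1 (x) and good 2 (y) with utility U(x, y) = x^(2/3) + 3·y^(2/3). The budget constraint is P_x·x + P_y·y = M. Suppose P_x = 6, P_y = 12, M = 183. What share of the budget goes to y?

From the CES first-order condition, (1/3)·(y/x)^(1/3) = P_x/P_y.
Hence y/x = (3·P_x/P_y)^(1/(1/3)), i.e. raised to the 3 power.
With the ratio pinned down, the budget gives x* = M/(P_x + P_y·(y/x)) and y* = (y/x)·x*.
Numerically y/x = 3.375, so x* = 183/(6 + 12·3.375) = 3.9355 and y* = 3.375·3.9355 = 13.2823.
Expenditure on y: 12·13.2823 = 159.3871; share = 0.871.

share on y = 0.871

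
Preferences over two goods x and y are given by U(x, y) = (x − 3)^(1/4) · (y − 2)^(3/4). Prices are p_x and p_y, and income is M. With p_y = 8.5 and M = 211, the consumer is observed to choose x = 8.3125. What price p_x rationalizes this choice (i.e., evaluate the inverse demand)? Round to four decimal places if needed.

p_x = 8

Let x' = x−3, y' = y−2. MRS = (1/3)·y'/x' = p_x/p_y.
Substituting into the budget: x* = 3 + 0.25·(M − 3·p_x − 2·p_y)/p_x, and y* = 2 + 0.75·(…)/p_y.
Set x* = 8.3125 in the demand function and solve for p_x: p_x = 8.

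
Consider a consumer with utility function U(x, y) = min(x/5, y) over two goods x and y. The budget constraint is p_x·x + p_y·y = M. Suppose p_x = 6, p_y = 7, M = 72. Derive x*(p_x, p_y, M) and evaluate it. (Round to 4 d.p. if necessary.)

x* = 9.7297

With perfect complements, no substitution: consume in ratio x:y = 5:1.
Budget: p_x·x + p_y·(1/5)·x = M, so (5·p_x + p_y)·x = 5·M.
Demand: x*(p_x,p_y,M) = 5·M/(5·p_x + p_y), y* = M/(5·p_x + p_y).
Here 5·6 + 7 = 37, giving x* = 9.7297.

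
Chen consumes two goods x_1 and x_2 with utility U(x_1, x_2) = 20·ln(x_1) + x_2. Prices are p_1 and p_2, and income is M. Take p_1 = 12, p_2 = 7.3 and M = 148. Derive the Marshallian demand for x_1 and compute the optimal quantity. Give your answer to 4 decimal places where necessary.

x_1* = 12.1667

MU_x_1 = 20/x_1, MU_x_2 = 1. Tangency: 20/x_1 = p_1/p_2.
So x_1*(p_1,p_2) = 20·p_2/p_1, independent of income; and x_2* = (M − 20·p_2)/p_2.
At the given prices: x_1* = 20·7.3/12 = 12.1667.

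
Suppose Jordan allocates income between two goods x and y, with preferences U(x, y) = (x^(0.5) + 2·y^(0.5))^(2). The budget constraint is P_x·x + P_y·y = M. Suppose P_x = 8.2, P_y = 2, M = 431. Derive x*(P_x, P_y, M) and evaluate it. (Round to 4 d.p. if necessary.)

x* = 3.0207

MRS = MU_x/MU_y = (1/2)·(y/x)^(0.5). Set equal to P_x/P_y.
Hence y/x = (2·P_x/P_y)^(1/(0.5)), i.e. raised to the 2 power.
Substitute y = (y/x)·x into the budget: x* = M/(P_x + P_y·(y/x)).
Numerically y/x = 67.24, so x* = 431/(8.2 + 2·67.24) = 3.0207.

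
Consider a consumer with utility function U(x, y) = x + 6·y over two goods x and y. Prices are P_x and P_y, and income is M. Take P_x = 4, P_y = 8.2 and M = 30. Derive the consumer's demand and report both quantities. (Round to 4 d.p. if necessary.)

y gives more utility per dollar, so spend all income on y: y* = M/P_y, x* = 0.
Numerically: x* = 0, y* = 3.6585.

x* = 0, y* = 3.6585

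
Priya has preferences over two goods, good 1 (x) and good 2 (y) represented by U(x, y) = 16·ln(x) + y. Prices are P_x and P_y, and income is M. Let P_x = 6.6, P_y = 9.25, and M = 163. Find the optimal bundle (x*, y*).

Set MRS = P_x/P_y: (16/x)/1 = P_x/P_y.
So x*(P_x,P_y) = 16·P_y/P_x, independent of income; and y* = (M − 16·P_y)/P_y.
At the given prices: x* = 16·9.25/6.6 = 22.4242, and y* = 1.6216.

x* = 22.4242, y* = 1.6216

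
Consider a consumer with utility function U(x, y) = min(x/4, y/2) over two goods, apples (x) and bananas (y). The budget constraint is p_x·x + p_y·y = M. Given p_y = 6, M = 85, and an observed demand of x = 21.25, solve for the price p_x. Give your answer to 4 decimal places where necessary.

Leontief preferences: the optimum is at the kink where x/4 = y/2, i.e. y = (1/2)·x.
Budget: p_x·x + p_y·(1/2)·x = M, so (4·p_x + 2·p_y)·x = 4·M.
Demand: x*(p_x,p_y,M) = 4·M/(4·p_x + 2·p_y), y* = 2·M/(4·p_x + 2·p_y).
Set x* = 21.25 in the demand function and solve for p_x: p_x = 1.

p_x = 1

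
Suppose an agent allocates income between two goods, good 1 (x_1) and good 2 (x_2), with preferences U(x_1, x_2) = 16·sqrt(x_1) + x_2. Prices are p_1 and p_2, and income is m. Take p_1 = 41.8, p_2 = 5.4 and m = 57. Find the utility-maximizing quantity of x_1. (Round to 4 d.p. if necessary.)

Set MRS = p_1/p_2: 8·x_1^(−1/2) = p_1/p_2.
Solve: √x_1 = 8·p_2/p_1, so x_1*(p_1,p_2) = (8·p_2/p_1)², and x_2* = (m − p_1·x_1*)/p_2.
Plugging in: x_1* = (8·5.4/41.8)² = 1.0681.

x_1* = 1.0681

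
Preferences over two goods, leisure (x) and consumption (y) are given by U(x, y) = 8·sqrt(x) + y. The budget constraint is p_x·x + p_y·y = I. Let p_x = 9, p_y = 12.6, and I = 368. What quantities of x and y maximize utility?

x* = 31.36, y* = 6.8063

Utility is quasi-linear in y; the FOC for x is 4/√x = p_x/p_y.
Solve: √x = 4·p_y/p_x, so x*(p_x,p_y) = (4·p_y/p_x)², and y* = (I − p_x·x*)/p_y.
Plugging in: x* = (4·12.6/9)² = 31.36, y* = 6.8063.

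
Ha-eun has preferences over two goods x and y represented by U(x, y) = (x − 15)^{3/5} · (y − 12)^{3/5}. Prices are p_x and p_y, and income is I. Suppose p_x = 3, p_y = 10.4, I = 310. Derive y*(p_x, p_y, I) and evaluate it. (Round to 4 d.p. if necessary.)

After buying the subsistence bundle (15, 12), a share 0.5 of the remaining income goes to x: x* = 15 + 0.5·(I − 15p_x − 12p_y)/p_x.
Discretionary income = 310 − 15·3 − 12·10.4 = 140.2; y* = 12 + 0.5·140.2/10.4 = 18.7404.

y* = 18.7404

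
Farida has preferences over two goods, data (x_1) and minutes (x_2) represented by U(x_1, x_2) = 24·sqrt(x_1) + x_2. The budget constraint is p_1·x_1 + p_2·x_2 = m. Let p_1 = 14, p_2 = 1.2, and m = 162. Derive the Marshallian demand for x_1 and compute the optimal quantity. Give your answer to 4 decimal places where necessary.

Utility is quasi-linear in x_2; the FOC for x_1 is 12/√x_1 = p_1/p_2.
Solve: √x_1 = 12·p_2/p_1, so x_1*(p_1,p_2) = (12·p_2/p_1)², and x_2* = (m − p_1·x_1*)/p_2.
Plugging in: x_1* = (12·1.2/14)² = 1.058.

x_1* = 1.058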